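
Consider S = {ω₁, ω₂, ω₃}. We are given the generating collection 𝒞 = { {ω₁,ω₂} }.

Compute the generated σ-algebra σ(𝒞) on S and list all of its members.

Begin from { ∅, {ω₁,ω₂}, S } (that is, 𝒞 plus ∅ and S).
Step 1. New:
  {ω₃}  = complement {ω₁,ω₂}
After Step 2 the family is unchanged; done.

σ(𝒞) = { ∅, {ω₃}, {ω₁,ω₂}, S }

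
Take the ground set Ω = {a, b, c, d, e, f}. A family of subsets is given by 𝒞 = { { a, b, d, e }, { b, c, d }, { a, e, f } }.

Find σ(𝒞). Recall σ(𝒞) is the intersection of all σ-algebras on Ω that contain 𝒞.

σ(𝒞) = { {  }, { c }, { f }, { a, e }, { b, d }, { c, f }, { a, c, e }, { a, e, f }, { b, c, d }, { b, d, f }, { a, b, d, e }, { a, c, e, f }, { b, c, d, f }, { a, b, c, d, e }, { a, b, d, e, f }, Ω }

Derivation:
Begin from { {  }, { a, e, f }, { b, c, d }, { a, b, d, e }, Ω } (that is, 𝒞 plus ∅ and Ω).
Step 1: +3 →
  { c, f }  = ᶜ of { a, b, d, e }
  { a, b, c, d, e }  = { b, c, d } ∪ { a, b, d, e }
  { a, b, d, e, f }  = { a, e, f } ∪ { a, b, d, e }
  — 8 sets.
Step 2 (4 new):
  { c }  = ᶜ of { a, b, d, e, f }
  { f }  = ᶜ of { a, b, c, d, e }
  { a, c, e, f }  = { a, e, f } ∪ { c, f }
  { b, c, d, f }  = { b, c, d } ∪ { c, f }
  — 12 sets.
Step 3: 2 new —
  { a, e }  = ᶜ of { b, c, d, f }
  { b, d }  = ᶜ of { a, c, e, f }
  — 14 sets.
Step 4 (2 new):
  { a, c, e }  = { c } ∪ { a, e }
  { b, d, f }  = { b, d } ∪ { f }
  — 16 sets.
Step 5: stable.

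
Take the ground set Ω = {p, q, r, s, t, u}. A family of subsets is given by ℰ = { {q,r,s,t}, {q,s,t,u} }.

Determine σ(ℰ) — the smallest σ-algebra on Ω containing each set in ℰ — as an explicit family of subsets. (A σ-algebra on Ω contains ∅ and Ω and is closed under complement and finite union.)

|σ(ℰ)| = 16.  σ(ℰ) = { {}, {p}, {r}, {u}, {p,r}, {p,u}, {r,u}, {p,r,u}, {q,s,t}, {p,q,s,t}, {q,r,s,t}, {q,s,t,u}, {p,q,r,s,t}, {p,q,s,t,u}, {q,r,s,t,u}, Ω }

Working:
Begin from { {}, {q,r,s,t}, {q,s,t,u}, Ω } (that is, ℰ plus ∅ and Ω).
Round 1: +3 →
  {p,r}  = {q,s,t,u}ᶜ
  {p,u}  = {q,r,s,t}ᶜ
  {q,r,s,t,u}  = {q,r,s,t} ∪ {q,s,t,u}
  |family| = 7
Round 2: +4 →
  {p}  = {q,r,s,t,u}ᶜ
  {p,r,u}  = {p,r} ∪ {p,u}
  {p,q,r,s,t}  = {p,r} ∪ {q,r,s,t}
  {p,q,s,t,u}  = {q,s,t,u} ∪ {p,u}
  |family| = 11
Round 3. New:
  {r}  = {p,q,s,t,u}ᶜ
  {u}  = {p,q,r,s,t}ᶜ
  {q,s,t}  = {p,r,u}ᶜ
  |family| = 14
Round 4: +2 →
  {r,u}  = {r} ∪ {u}
  {p,q,s,t}  = {q,s,t} ∪ {p}
  |family| = 16
Round 5: already closed under ᶜ and ∪.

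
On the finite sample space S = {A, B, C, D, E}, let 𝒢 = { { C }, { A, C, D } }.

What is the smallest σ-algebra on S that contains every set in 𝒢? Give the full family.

Initial family (4 sets): { {}, { C }, { A, C, D }, S }.
Iteration 1: 2 new —
  { B, E }  = { A, C, D }ᶜ
  { A, B, D, E }  = { C }ᶜ
  (now 6)
Iteration 2 adds 1:
  { B, C, E }  = { C } ∪ { B, E }
  (now 7)
Iteration 3 (1 new):
  { A, D }  = { B, C, E }ᶜ
  (now 8)
After Iteration 4 the family is unchanged; done.

Therefore σ(𝒢) = { {}, { C }, { A, D }, { B, E }, { A, C, D }, { B, C, E }, { A, B, D, E }, S } (|σ(𝒢)| = 8).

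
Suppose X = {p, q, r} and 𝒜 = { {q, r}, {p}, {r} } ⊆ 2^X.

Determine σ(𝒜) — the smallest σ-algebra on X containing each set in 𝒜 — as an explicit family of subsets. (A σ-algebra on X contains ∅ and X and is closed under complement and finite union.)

Begin from { ∅, {p}, {r}, {q, r}, X } (that is, 𝒜 plus ∅ and X).
Iteration 1 (2 new):
  {p, q}  = {r}ᶜ
  {p, r}  = {r} ∪ {p}
  (now 7)
Iteration 2 (1 new):
  {q}  = {p, r}ᶜ
  (now 8)
Iteration 3: stable.

σ(𝒜) = { ∅, {p}, {q}, {r}, {p, q}, {p, r}, {q, r}, X }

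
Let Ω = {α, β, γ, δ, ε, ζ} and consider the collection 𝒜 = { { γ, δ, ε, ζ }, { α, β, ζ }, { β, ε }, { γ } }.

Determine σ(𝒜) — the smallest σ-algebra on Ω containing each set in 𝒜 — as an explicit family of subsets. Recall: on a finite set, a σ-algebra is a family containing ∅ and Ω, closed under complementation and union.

Answer: σ(𝒜) = { {  }, { α }, { β }, { γ }, { δ }, { ε }, { ζ }, { α, β }, { α, γ }, { α, δ }, { α, ε }, { α, ζ }, { β, γ }, { β, δ }, { β, ε }, { β, ζ }, { γ, δ }, { γ, ε }, { γ, ζ }, { δ, ε }, { δ, ζ }, { ε, ζ }, { α, β, γ }, { α, β, δ }, { α, β, ε }, { α, β, ζ }, { α, γ, δ }, { α, γ, ε }, { α, γ, ζ }, { α, δ, ε }, { α, δ, ζ }, { α, ε, ζ }, { β, γ, δ }, { β, γ, ε }, { β, γ, ζ }, { β, δ, ε }, { β, δ, ζ }, { β, ε, ζ }, { γ, δ, ε }, { γ, δ, ζ }, { γ, ε, ζ }, { δ, ε, ζ }, { α, β, γ, δ }, { α, β, γ, ε }, { α, β, γ, ζ }, { α, β, δ, ε }, { α, β, δ, ζ }, { α, β, ε, ζ }, { α, γ, δ, ε }, { α, γ, δ, ζ }, { α, γ, ε, ζ }, { α, δ, ε, ζ }, { β, γ, δ, ε }, { β, γ, δ, ζ }, { β, γ, ε, ζ }, { β, δ, ε, ζ }, { γ, δ, ε, ζ }, { α, β, γ, δ, ε }, { α, β, γ, δ, ζ }, { α, β, γ, ε, ζ }, { α, β, δ, ε, ζ }, { α, γ, δ, ε, ζ }, { β, γ, δ, ε, ζ }, Ω }

Working:
Seed the family with 𝒜 together with ∅ and Ω: { {  }, { γ }, { β, ε }, { α, β, ζ }, { γ, δ, ε, ζ }, Ω }.
Round 1 (8 new):
  { α, β }  = complement { γ, δ, ε, ζ }
  { β, γ, ε }  = { γ } ∪ { β, ε }
  { γ, δ, ε }  = complement { α, β, ζ }
  { α, β, γ, ζ }  = { γ } ∪ { α, β, ζ }
  { α, β, ε, ζ }  = { β, ε } ∪ { α, β, ζ }
  { α, γ, δ, ζ }  = complement { β, ε }
  { α, β, δ, ε, ζ }  = complement { γ }
  { β, γ, δ, ε, ζ }  = { β, ε } ∪ { γ, δ, ε, ζ }
  |family| = 14
Round 2: +12 →
  { α }  = complement { β, γ, δ, ε, ζ }
  { γ, δ }  = complement { α, β, ε, ζ }
  { δ, ε }  = complement { α, β, γ, ζ }
  { α, β, γ }  = { α, β } ∪ { γ }
  { α, β, ε }  = { β, ε } ∪ { α, β }
  { α, δ, ζ }  = complement { β, γ, ε }
  { α, β, γ, ε }  = { α, β } ∪ { β, γ, ε }
  { β, γ, δ, ε }  = { β, ε } ∪ { γ, δ, ε }
  { α, β, γ, δ, ε }  = { γ, δ, ε } ∪ { α, β }
  { α, β, γ, δ, ζ }  = { α, β } ∪ { α, γ, δ, ζ }
  { α, β, γ, ε, ζ }  = { β, ε } ∪ { α, β, γ, ζ }
  { α, γ, δ, ε, ζ }  = { γ, δ, ε } ∪ { α, γ, δ, ζ }
  |family| = 26
Round 3: 17 new —
  { β }  = complement { α, γ, δ, ε, ζ }
  { δ }  = complement { α, β, γ, ε, ζ }
  { ε }  = complement { α, β, γ, δ, ζ }
  { ζ }  = complement { α, β, γ, δ, ε }
  { α, γ }  = { γ } ∪ { α }
  { α, ζ }  = complement { β, γ, δ, ε }
  { δ, ζ }  = complement { α, β, γ, ε }
  { α, γ, δ }  = { γ, δ } ∪ { α }
  { α, δ, ε }  = { δ, ε } ∪ { α }
  { β, δ, ε }  = { β, ε } ∪ { δ, ε }
  { γ, δ, ζ }  = complement { α, β, ε }
  { δ, ε, ζ }  = complement { α, β, γ }
  { α, β, γ, δ }  = { γ, δ } ∪ { α, β, γ }
  { α, β, δ, ε }  = { δ, ε } ∪ { α, β }
  { α, β, δ, ζ }  = { α, δ, ζ } ∪ { α, β }
  { α, γ, δ, ε }  = { γ, δ, ε } ∪ { α }
  { α, δ, ε, ζ }  = { α, δ, ζ } ∪ { δ, ε }
  |family| = 43
Round 4 (19 new):
  { α, δ }  = { δ } ∪ { α }
  { α, ε }  = { α } ∪ { ε }
  { β, γ }  = complement { α, δ, ε, ζ }
  { β, δ }  = { β } ∪ { δ }
  { β, ζ }  = complement { α, γ, δ, ε }
  { γ, ε }  = complement { α, β, δ, ζ }
  { γ, ζ }  = complement { α, β, δ, ε }
  { ε, ζ }  = complement { α, β, γ, δ }
  { α, β, δ }  = { α, β } ∪ { δ }
  { α, γ, ε }  = { α, γ } ∪ { ε }
  { α, γ, ζ }  = complement { β, δ, ε }
  { α, ε, ζ }  = { α, ζ } ∪ { ε }
  { β, γ, δ }  = { γ, δ } ∪ { β }
  { β, γ, ζ }  = complement { α, δ, ε }
  { β, δ, ζ }  = { β } ∪ { δ, ζ }
  { β, ε, ζ }  = complement { α, γ, δ }
  { β, γ, δ, ζ }  = { β } ∪ { γ, δ, ζ }
  { β, γ, ε, ζ }  = { ζ } ∪ { β, γ, ε }
  { β, δ, ε, ζ }  = complement { α, γ }
  |family| = 62
Round 5 adds 2:
  { γ, ε, ζ }  = complement { α, β, δ }
  { α, γ, ε, ζ }  = complement { β, δ }
  |family| = 64
After Round 6 the family is unchanged; done.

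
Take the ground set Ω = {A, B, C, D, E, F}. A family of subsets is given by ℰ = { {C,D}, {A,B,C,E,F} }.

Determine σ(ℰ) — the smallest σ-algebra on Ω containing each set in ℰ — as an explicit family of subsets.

|σ(ℰ)| = 8.  σ(ℰ) = { {}, {C}, {D}, {C,D}, {A,B,E,F}, {A,B,C,E,F}, {A,B,D,E,F}, Ω }

Check:
Seed the family with ℰ together with ∅ and Ω: { {}, {C,D}, {A,B,C,E,F}, Ω }.
Step 1: +2 →
  {D}  = {A,B,C,E,F}ᶜ
  {A,B,E,F}  = {C,D}ᶜ
  (now 6)
Step 2: +1 →
  {A,B,D,E,F}  = {D} ∪ {A,B,E,F}
  (now 7)
Step 3 (1 new):
  {C}  = {A,B,D,E,F}ᶜ
  (now 8)
Step 4 adds nothing — fixpoint reached.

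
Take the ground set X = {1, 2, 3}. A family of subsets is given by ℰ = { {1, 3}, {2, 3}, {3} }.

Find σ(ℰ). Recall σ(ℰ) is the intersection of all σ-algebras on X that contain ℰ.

|σ(ℰ)| = 8.  σ(ℰ) = { {}, {1}, {2}, {3}, {1, 2}, {1, 3}, {2, 3}, X }

Working:
Take S₀ = ℰ ∪ {∅, X} = { {}, {3}, {1, 3}, {2, 3}, X }.
Round 1: 3 new —
  {1}  = X∖{2, 3}
  {2}  = X∖{1, 3}
  {1, 2}  = X∖{3}
  — 8 sets.
Round 2: already closed under ᶜ and ∪.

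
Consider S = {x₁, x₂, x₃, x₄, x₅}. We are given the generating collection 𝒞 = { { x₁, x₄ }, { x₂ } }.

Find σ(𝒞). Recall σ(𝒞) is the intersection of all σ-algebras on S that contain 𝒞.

Begin from { ∅, { x₂ }, { x₁, x₄ }, S } (that is, 𝒞 plus ∅ and S).
Pass 1: 3 new —
  { x₁, x₂, x₄ }  = { x₂ } ∪ { x₁, x₄ }
  { x₂, x₃, x₅ }  = ᶜ of { x₁, x₄ }
  { x₁, x₃, x₄, x₅ }  = ᶜ of { x₂ }
  (now 7)
Pass 2 (1 new):
  { x₃, x₅ }  = ᶜ of { x₁, x₂, x₄ }
  (now 8)
Pass 3 adds nothing — fixpoint reached.

Therefore σ(𝒞) = { ∅, { x₂ }, { x₁, x₄ }, { x₃, x₅ }, { x₁, x₂, x₄ }, { x₂, x₃, x₅ }, { x₁, x₃, x₄, x₅ }, S } (|σ(𝒞)| = 8).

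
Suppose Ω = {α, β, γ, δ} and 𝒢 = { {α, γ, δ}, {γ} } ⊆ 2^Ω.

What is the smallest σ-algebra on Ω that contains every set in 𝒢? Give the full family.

σ(𝒢) (8 sets): { ∅, {β}, {γ}, {α, δ}, {β, γ}, {α, β, δ}, {α, γ, δ}, Ω }

Derivation:
Initial family (4 sets): { ∅, {γ}, {α, γ, δ}, Ω }.
Round 1 (2 new):
  {β}  = Ω∖{α, γ, δ}
  {α, β, δ}  = Ω∖{γ}
  — 6 sets.
Round 2: +1 →
  {β, γ}  = {γ} ∪ {β}
  — 7 sets.
Round 3 (1 new):
  {α, δ}  = Ω∖{β, γ}
  — 8 sets.
After Round 4 the family is unchanged; done.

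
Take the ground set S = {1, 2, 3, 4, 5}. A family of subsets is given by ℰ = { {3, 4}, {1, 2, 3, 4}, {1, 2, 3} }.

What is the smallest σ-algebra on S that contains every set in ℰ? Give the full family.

Begin from { {}, {3, 4}, {1, 2, 3}, {1, 2, 3, 4}, S } (that is, ℰ plus ∅ and S).
Step 1: 3 new —
  {5}  = {1, 2, 3, 4}ᶜ
  {4, 5}  = {1, 2, 3}ᶜ
  {1, 2, 5}  = {3, 4}ᶜ
  |family| = 8
Step 2: +3 →
  {3, 4, 5}  = {4, 5} ∪ {3, 4}
  {1, 2, 3, 5}  = {1, 2, 5} ∪ {1, 2, 3}
  {1, 2, 4, 5}  = {4, 5} ∪ {1, 2, 5}
  |family| = 11
Step 3 (3 new):
  {3}  = {1, 2, 4, 5}ᶜ
  {4}  = {1, 2, 3, 5}ᶜ
  {1, 2}  = {3, 4, 5}ᶜ
  |family| = 14
Step 4: +2 →
  {3, 5}  = {3} ∪ {5}
  {1, 2, 4}  = {1, 2} ∪ {4}
  |family| = 16
Step 5: closed — nothing new.

σ(ℰ) = { {}, {3}, {4}, {5}, {1, 2}, {3, 4}, {3, 5}, {4, 5}, {1, 2, 3}, {1, 2, 4}, {1, 2, 5}, {3, 4, 5}, {1, 2, 3, 4}, {1, 2, 3, 5}, {1, 2, 4, 5}, S }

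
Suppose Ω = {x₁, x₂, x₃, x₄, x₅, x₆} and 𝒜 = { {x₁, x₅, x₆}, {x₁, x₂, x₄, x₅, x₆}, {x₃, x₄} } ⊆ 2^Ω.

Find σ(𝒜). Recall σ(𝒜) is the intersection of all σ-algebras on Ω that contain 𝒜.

Answer: σ(𝒜) = { {}, {x₂}, {x₃}, {x₄}, {x₂, x₃}, {x₂, x₄}, {x₃, x₄}, {x₁, x₅, x₆}, {x₂, x₃, x₄}, {x₁, x₂, x₅, x₆}, {x₁, x₃, x₅, x₆}, {x₁, x₄, x₅, x₆}, {x₁, x₂, x₃, x₅, x₆}, {x₁, x₂, x₄, x₅, x₆}, {x₁, x₃, x₄, x₅, x₆}, Ω }

Working:
Begin from { {}, {x₃, x₄}, {x₁, x₅, x₆}, {x₁, x₂, x₄, x₅, x₆}, Ω } (that is, 𝒜 plus ∅ and Ω).
Round 1: 4 new —
  {x₃}  = ᶜ of {x₁, x₂, x₄, x₅, x₆}
  {x₂, x₃, x₄}  = ᶜ of {x₁, x₅, x₆}
  {x₁, x₂, x₅, x₆}  = ᶜ of {x₃, x₄}
  {x₁, x₃, x₄, x₅, x₆}  = {x₃, x₄} ∪ {x₁, x₅, x₆}
  [9 total]
Round 2 adds 3:
  {x₂}  = ᶜ of {x₁, x₃, x₄, x₅, x₆}
  {x₁, x₃, x₅, x₆}  = {x₃} ∪ {x₁, x₅, x₆}
  {x₁, x₂, x₃, x₅, x₆}  = {x₃} ∪ {x₁, x₂, x₅, x₆}
  [12 total]
Round 3. New:
  {x₄}  = ᶜ of {x₁, x₂, x₃, x₅, x₆}
  {x₂, x₃}  = {x₃} ∪ {x₂}
  {x₂, x₄}  = ᶜ of {x₁, x₃, x₅, x₆}
  [15 total]
Round 4. New:
  {x₁, x₄, x₅, x₆}  = ᶜ of {x₂, x₃}
  [16 total]
Round 5: already closed under ᶜ and ∪.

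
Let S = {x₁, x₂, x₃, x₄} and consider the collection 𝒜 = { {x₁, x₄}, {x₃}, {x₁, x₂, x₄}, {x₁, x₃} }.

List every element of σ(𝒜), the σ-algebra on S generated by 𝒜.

Answer: σ(𝒜) = { ∅, {x₁}, {x₂}, {x₃}, {x₄}, {x₁, x₂}, {x₁, x₃}, {x₁, x₄}, {x₂, x₃}, {x₂, x₄}, {x₃, x₄}, {x₁, x₂, x₃}, {x₁, x₂, x₄}, {x₁, x₃, x₄}, {x₂, x₃, x₄}, S }

Check:
Take S₀ = 𝒜 ∪ {∅, S} = { ∅, {x₃}, {x₁, x₃}, {x₁, x₄}, {x₁, x₂, x₄}, S }.
Pass 1: +3 →
  {x₂, x₃}  = ᶜ of {x₁, x₄}
  {x₂, x₄}  = ᶜ of {x₁, x₃}
  {x₁, x₃, x₄}  = {x₃} ∪ {x₁, x₄}
  — 9 sets.
Pass 2: 3 new —
  {x₂}  = ᶜ of {x₁, x₃, x₄}
  {x₁, x₂, x₃}  = {x₂, x₃} ∪ {x₁, x₃}
  {x₂, x₃, x₄}  = {x₃} ∪ {x₂, x₄}
  — 12 sets.
Pass 3: 2 new —
  {x₁}  = ᶜ of {x₂, x₃, x₄}
  {x₄}  = ᶜ of {x₁, x₂, x₃}
  — 14 sets.
Pass 4 adds 2:
  {x₁, x₂}  = {x₂} ∪ {x₁}
  {x₃, x₄}  = {x₃} ∪ {x₄}
  — 16 sets.
After Pass 5 the family is unchanged; done.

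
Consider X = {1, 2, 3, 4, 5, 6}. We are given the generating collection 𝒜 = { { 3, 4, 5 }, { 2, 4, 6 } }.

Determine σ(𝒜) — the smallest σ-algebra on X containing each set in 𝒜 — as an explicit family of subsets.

|σ(𝒜)| = 16.  σ(𝒜) = { ∅, { 1 }, { 4 }, { 1, 4 }, { 2, 6 }, { 3, 5 }, { 1, 2, 6 }, { 1, 3, 5 }, { 2, 4, 6 }, { 3, 4, 5 }, { 1, 2, 4, 6 }, { 1, 3, 4, 5 }, { 2, 3, 5, 6 }, { 1, 2, 3, 5, 6 }, { 2, 3, 4, 5, 6 }, X }

Trace:
Start: 𝒜 ∪ {∅, X} = { ∅, { 2, 4, 6 }, { 3, 4, 5 }, X }.
Iteration 1 (3 new):
  { 1, 2, 6 }  = complement { 3, 4, 5 }
  { 1, 3, 5 }  = complement { 2, 4, 6 }
  { 2, 3, 4, 5, 6 }  = { 2, 4, 6 } ∪ { 3, 4, 5 }
  (now 7)
Iteration 2. New:
  { 1 }  = complement { 2, 3, 4, 5, 6 }
  { 1, 2, 4, 6 }  = { 2, 4, 6 } ∪ { 1, 2, 6 }
  { 1, 3, 4, 5 }  = { 3, 4, 5 } ∪ { 1, 3, 5 }
  { 1, 2, 3, 5, 6 }  = { 1, 3, 5 } ∪ { 1, 2, 6 }
  (now 11)
Iteration 3. New:
  { 4 }  = complement { 1, 2, 3, 5, 6 }
  { 2, 6 }  = complement { 1, 3, 4, 5 }
  { 3, 5 }  = complement { 1, 2, 4, 6 }
  (now 14)
Iteration 4: 2 new —
  { 1, 4 }  = { 1 } ∪ { 4 }
  { 2, 3, 5, 6 }  = { 3, 5 } ∪ { 2, 6 }
  (now 16)
Iteration 5: already closed under ᶜ and ∪.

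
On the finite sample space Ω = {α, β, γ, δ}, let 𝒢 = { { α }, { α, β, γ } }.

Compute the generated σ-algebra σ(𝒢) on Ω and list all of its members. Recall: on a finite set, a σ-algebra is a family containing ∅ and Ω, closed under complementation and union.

Initial family (4 sets): { {  }, { α }, { α, β, γ }, Ω }.
Iteration 1 (2 new):
  { δ }  = { α, β, γ }ᶜ
  { β, γ, δ }  = { α }ᶜ
  [6 total]
Iteration 2. New:
  { α, δ }  = { δ } ∪ { α }
  [7 total]
Iteration 3: 1 new —
  { β, γ }  = { α, δ }ᶜ
  [8 total]
After Iteration 4 the family is unchanged; done.

Hence σ(𝒢) has 8 members: { {  }, { α }, { δ }, { α, δ }, { β, γ }, { α, β, γ }, { β, γ, δ }, Ω }.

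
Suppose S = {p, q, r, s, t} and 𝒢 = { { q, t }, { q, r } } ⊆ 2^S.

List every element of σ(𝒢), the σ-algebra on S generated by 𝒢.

Take S₀ = 𝒢 ∪ {∅, S} = { {}, { q, r }, { q, t }, S }.
Pass 1: 3 new —
  { p, r, s }  = ᶜ of { q, t }
  { p, s, t }  = ᶜ of { q, r }
  { q, r, t }  = { q, t } ∪ { q, r }
Pass 2: +4 →
  { p, s }  = ᶜ of { q, r, t }
  { p, q, r, s }  = { p, r, s } ∪ { q, r }
  { p, q, s, t }  = { p, s, t } ∪ { q, t }
  { p, r, s, t }  = { p, s, t } ∪ { p, r, s }
Pass 3: +3 →
  { q }  = ᶜ of { p, r, s, t }
  { r }  = ᶜ of { p, q, s, t }
  { t }  = ᶜ of { p, q, r, s }
Pass 4. New:
  { r, t }  = { r } ∪ { t }
  { p, q, s }  = { p, s } ∪ { q }
Pass 5: closed — nothing new.

|σ(𝒢)| = 16.  σ(𝒢) = { {}, { q }, { r }, { t }, { p, s }, { q, r }, { q, t }, { r, t }, { p, q, s }, { p, r, s }, { p, s, t }, { q, r, t }, { p, q, r, s }, { p, q, s, t }, { p, r, s, t }, S }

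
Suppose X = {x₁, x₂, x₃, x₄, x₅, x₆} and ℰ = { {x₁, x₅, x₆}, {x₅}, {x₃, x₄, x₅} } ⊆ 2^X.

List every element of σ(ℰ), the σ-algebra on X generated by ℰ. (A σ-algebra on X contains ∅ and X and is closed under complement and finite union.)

Seed the family with ℰ together with ∅ and X: { {}, {x₅}, {x₁, x₅, x₆}, {x₃, x₄, x₅}, X }.
Iteration 1: +4 →
  {x₁, x₂, x₆}  = ᶜ of {x₃, x₄, x₅}
  {x₂, x₃, x₄}  = ᶜ of {x₁, x₅, x₆}
  {x₁, x₂, x₃, x₄, x₆}  = ᶜ of {x₅}
  {x₁, x₃, x₄, x₅, x₆}  = {x₃, x₄, x₅} ∪ {x₁, x₅, x₆}
Iteration 2. New:
  {x₂}  = ᶜ of {x₁, x₃, x₄, x₅, x₆}
  {x₁, x₂, x₅, x₆}  = {x₅} ∪ {x₁, x₂, x₆}
  {x₂, x₃, x₄, x₅}  = {x₃, x₄, x₅} ∪ {x₂, x₃, x₄}
Iteration 3 adds 3:
  {x₁, x₆}  = ᶜ of {x₂, x₃, x₄, x₅}
  {x₂, x₅}  = {x₂} ∪ {x₅}
  {x₃, x₄}  = ᶜ of {x₁, x₂, x₅, x₆}
Iteration 4: 1 new —
  {x₁, x₃, x₄, x₆}  = ᶜ of {x₂, x₅}
After Iteration 5 the family is unchanged; done.

|σ(ℰ)| = 16.  σ(ℰ) = { {}, {x₂}, {x₅}, {x₁, x₆}, {x₂, x₅}, {x₃, x₄}, {x₁, x₂, x₆}, {x₁, x₅, x₆}, {x₂, x₃, x₄}, {x₃, x₄, x₅}, {x₁, x₂, x₅, x₆}, {x₁, x₃, x₄, x₆}, {x₂, x₃, x₄, x₅}, {x₁, x₂, x₃, x₄, x₆}, {x₁, x₃, x₄, x₅, x₆}, X }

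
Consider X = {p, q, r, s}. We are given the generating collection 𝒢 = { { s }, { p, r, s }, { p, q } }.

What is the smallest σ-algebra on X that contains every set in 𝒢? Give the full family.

Initial family (5 sets): { ∅, { s }, { p, q }, { p, r, s }, X }.
Step 1: +4 →
  { q }  = X∖{ p, r, s }
  { r, s }  = X∖{ p, q }
  { p, q, r }  = X∖{ s }
  { p, q, s }  = { p, q } ∪ { s }
  |family| = 9
Step 2 adds 3:
  { r }  = X∖{ p, q, s }
  { q, s }  = { q } ∪ { s }
  { q, r, s }  = { r, s } ∪ { q }
  |family| = 12
Step 3: 3 new —
  { p }  = X∖{ q, r, s }
  { p, r }  = X∖{ q, s }
  { q, r }  = { r } ∪ { q }
  |family| = 15
Step 4: 1 new —
  { p, s }  = X∖{ q, r }
  |family| = 16
Step 5: no new sets; the family is a σ-algebra.

Hence σ(𝒢) has 16 members: { ∅, { p }, { q }, { r }, { s }, { p, q }, { p, r }, { p, s }, { q, r }, { q, s }, { r, s }, { p, q, r }, { p, q, s }, { p, r, s }, { q, r, s }, X }.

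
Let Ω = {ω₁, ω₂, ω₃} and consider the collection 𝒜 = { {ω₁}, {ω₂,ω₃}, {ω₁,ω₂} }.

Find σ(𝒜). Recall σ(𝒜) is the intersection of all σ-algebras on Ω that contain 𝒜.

σ(𝒜) (8 sets): { ∅, {ω₁}, {ω₂}, {ω₃}, {ω₁,ω₂}, {ω₁,ω₃}, {ω₂,ω₃}, Ω }

Derivation:
Initial family (5 sets): { ∅, {ω₁}, {ω₁,ω₂}, {ω₂,ω₃}, Ω }.
Iteration 1 adds 1:
  {ω₃}  = {ω₁,ω₂}ᶜ
Iteration 2: 1 new —
  {ω₁,ω₃}  = {ω₃} ∪ {ω₁}
Iteration 3. New:
  {ω₂}  = {ω₁,ω₃}ᶜ
Iteration 4: already closed under ᶜ and ∪.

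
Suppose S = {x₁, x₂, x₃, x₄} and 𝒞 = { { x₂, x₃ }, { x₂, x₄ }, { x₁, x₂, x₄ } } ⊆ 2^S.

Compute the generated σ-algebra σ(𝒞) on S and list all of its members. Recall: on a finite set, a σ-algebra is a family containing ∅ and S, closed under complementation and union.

|σ(𝒞)| = 16.  σ(𝒞) = { {}, { x₁ }, { x₂ }, { x₃ }, { x₄ }, { x₁, x₂ }, { x₁, x₃ }, { x₁, x₄ }, { x₂, x₃ }, { x₂, x₄ }, { x₃, x₄ }, { x₁, x₂, x₃ }, { x₁, x₂, x₄ }, { x₁, x₃, x₄ }, { x₂, x₃, x₄ }, S }

Working:
Initial family (5 sets): { {}, { x₂, x₃ }, { x₂, x₄ }, { x₁, x₂, x₄ }, S }.
Step 1 (4 new):
  { x₃ }  = { x₁, x₂, x₄ }ᶜ
  { x₁, x₃ }  = { x₂, x₄ }ᶜ
  { x₁, x₄ }  = { x₂, x₃ }ᶜ
  { x₂, x₃, x₄ }  = { x₂, x₃ } ∪ { x₂, x₄ }
  [9 total]
Step 2: +3 →
  { x₁ }  = { x₂, x₃, x₄ }ᶜ
  { x₁, x₂, x₃ }  = { x₂, x₃ } ∪ { x₁, x₃ }
  { x₁, x₃, x₄ }  = { x₃ } ∪ { x₁, x₄ }
  [12 total]
Step 3 adds 2:
  { x₂ }  = { x₁, x₃, x₄ }ᶜ
  { x₄ }  = { x₁, x₂, x₃ }ᶜ
  [14 total]
Step 4 (2 new):
  { x₁, x₂ }  = { x₂ } ∪ { x₁ }
  { x₃, x₄ }  = { x₃ } ∪ { x₄ }
  [16 total]
Step 5: already closed under ᶜ and ∪.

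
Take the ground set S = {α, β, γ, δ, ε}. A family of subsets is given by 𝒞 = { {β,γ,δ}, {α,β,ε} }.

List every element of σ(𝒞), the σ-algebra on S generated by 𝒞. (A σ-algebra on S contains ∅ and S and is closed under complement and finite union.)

σ(𝒞) = { ∅, {β}, {α,ε}, {γ,δ}, {α,β,ε}, {β,γ,δ}, {α,γ,δ,ε}, S }

Derivation:
Seed the family with 𝒞 together with ∅ and S: { ∅, {α,β,ε}, {β,γ,δ}, S }.
Iteration 1. New:
  {α,ε}  = S∖{β,γ,δ}
  {γ,δ}  = S∖{α,β,ε}
  [6 total]
Iteration 2. New:
  {α,γ,δ,ε}  = {γ,δ} ∪ {α,ε}
  [7 total]
Iteration 3. New:
  {β}  = S∖{α,γ,δ,ε}
  [8 total]
Iteration 4: already closed under ᶜ and ∪.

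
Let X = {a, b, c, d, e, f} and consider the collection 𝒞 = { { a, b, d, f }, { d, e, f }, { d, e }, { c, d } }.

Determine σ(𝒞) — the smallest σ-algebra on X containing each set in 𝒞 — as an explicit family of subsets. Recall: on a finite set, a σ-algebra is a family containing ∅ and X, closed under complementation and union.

σ(𝒞) = { ∅, { c }, { d }, { e }, { f }, { a, b }, { c, d }, { c, e }, { c, f }, { d, e }, { d, f }, { e, f }, { a, b, c }, { a, b, d }, { a, b, e }, { a, b, f }, { c, d, e }, { c, d, f }, { c, e, f }, { d, e, f }, { a, b, c, d }, { a, b, c, e }, { a, b, c, f }, { a, b, d, e }, { a, b, d, f }, { a, b, e, f }, { c, d, e, f }, { a, b, c, d, e }, { a, b, c, d, f }, { a, b, c, e, f }, { a, b, d, e, f }, X }

Trace:
Start: 𝒞 ∪ {∅, X} = { ∅, { c, d }, { d, e }, { d, e, f }, { a, b, d, f }, X }.
Iteration 1 (8 new):
  { c, e }  = complement { a, b, d, f }
  { a, b, c }  = complement { d, e, f }
  { c, d, e }  = { d, e } ∪ { c, d }
  { a, b, c, f }  = complement { d, e }
  { a, b, e, f }  = complement { c, d }
  { c, d, e, f }  = { c, d } ∪ { d, e, f }
  { a, b, c, d, f }  = { c, d } ∪ { a, b, d, f }
  { a, b, d, e, f }  = { d, e } ∪ { a, b, d, f }
  [14 total]
Iteration 2 adds 8:
  { c }  = complement { a, b, d, e, f }
  { e }  = complement { a, b, c, d, f }
  { a, b }  = complement { c, d, e, f }
  { a, b, f }  = complement { c, d, e }
  { a, b, c, d }  = { c, d } ∪ { a, b, c }
  { a, b, c, e }  = { a, b, c } ∪ { c, e }
  { a, b, c, d, e }  = { c, d, e } ∪ { a, b, c }
  { a, b, c, e, f }  = { a, b, c } ∪ { a, b, e, f }
  [22 total]
Iteration 3 adds 6:
  { d }  = complement { a, b, c, e, f }
  { f }  = complement { a, b, c, d, e }
  { d, f }  = complement { a, b, c, e }
  { e, f }  = complement { a, b, c, d }
  { a, b, e }  = { a, b } ∪ { e }
  { a, b, d, e }  = { d, e } ∪ { a, b }
  [28 total]
Iteration 4: 4 new —
  { c, f }  = complement { a, b, d, e }
  { a, b, d }  = { a, b } ∪ { d }
  { c, d, f }  = complement { a, b, e }
  { c, e, f }  = { e, f } ∪ { c }
  [32 total]
Iteration 5: already closed under ᶜ and ∪.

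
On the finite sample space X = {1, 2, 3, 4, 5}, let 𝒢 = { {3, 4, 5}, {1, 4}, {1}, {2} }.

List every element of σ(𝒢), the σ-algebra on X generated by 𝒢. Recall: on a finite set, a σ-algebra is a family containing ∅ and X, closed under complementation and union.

Answer: σ(𝒢) = { {}, {1}, {2}, {4}, {1, 2}, {1, 4}, {2, 4}, {3, 5}, {1, 2, 4}, {1, 3, 5}, {2, 3, 5}, {3, 4, 5}, {1, 2, 3, 5}, {1, 3, 4, 5}, {2, 3, 4, 5}, X }

Working:
Begin from { {}, {1}, {2}, {1, 4}, {3, 4, 5}, X } (that is, 𝒢 plus ∅ and X).
Iteration 1: +5 →
  {1, 2}  = complement {3, 4, 5}
  {1, 2, 4}  = {1, 4} ∪ {2}
  {2, 3, 5}  = complement {1, 4}
  {1, 3, 4, 5}  = complement {2}
  {2, 3, 4, 5}  = complement {1}
  [11 total]
Iteration 2 adds 2:
  {3, 5}  = complement {1, 2, 4}
  {1, 2, 3, 5}  = {1, 2} ∪ {2, 3, 5}
  [13 total]
Iteration 3: 2 new —
  {4}  = complement {1, 2, 3, 5}
  {1, 3, 5}  = {3, 5} ∪ {1}
  [15 total]
Iteration 4 adds 1:
  {2, 4}  = complement {1, 3, 5}
  [16 total]
After Iteration 5 the family is unchanged; done.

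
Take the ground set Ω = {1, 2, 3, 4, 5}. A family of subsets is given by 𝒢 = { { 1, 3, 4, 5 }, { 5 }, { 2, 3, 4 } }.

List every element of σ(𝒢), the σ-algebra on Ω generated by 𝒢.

Answer: σ(𝒢) = { {}, { 1 }, { 2 }, { 5 }, { 1, 2 }, { 1, 5 }, { 2, 5 }, { 3, 4 }, { 1, 2, 5 }, { 1, 3, 4 }, { 2, 3, 4 }, { 3, 4, 5 }, { 1, 2, 3, 4 }, { 1, 3, 4, 5 }, { 2, 3, 4, 5 }, Ω }

Trace:
Take S₀ = 𝒢 ∪ {∅, Ω} = { {}, { 5 }, { 2, 3, 4 }, { 1, 3, 4, 5 }, Ω }.
Round 1. New:
  { 2 }  = { 1, 3, 4, 5 }ᶜ
  { 1, 5 }  = { 2, 3, 4 }ᶜ
  { 1, 2, 3, 4 }  = { 5 }ᶜ
  { 2, 3, 4, 5 }  = { 2, 3, 4 } ∪ { 5 }
  [9 total]
Round 2. New:
  { 1 }  = { 2, 3, 4, 5 }ᶜ
  { 2, 5 }  = { 2 } ∪ { 5 }
  { 1, 2, 5 }  = { 2 } ∪ { 1, 5 }
  [12 total]
Round 3. New:
  { 1, 2 }  = { 2 } ∪ { 1 }
  { 3, 4 }  = { 1, 2, 5 }ᶜ
  { 1, 3, 4 }  = { 2, 5 }ᶜ
  [15 total]
Round 4. New:
  { 3, 4, 5 }  = { 1, 2 }ᶜ
  [16 total]
After Round 5 the family is unchanged; done.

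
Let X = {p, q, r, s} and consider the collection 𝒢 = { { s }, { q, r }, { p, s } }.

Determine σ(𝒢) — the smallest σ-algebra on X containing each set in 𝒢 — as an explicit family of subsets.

|σ(𝒢)| = 8.  σ(𝒢) = { ∅, { p }, { s }, { p, s }, { q, r }, { p, q, r }, { q, r, s }, X }

Trace:
Seed the family with 𝒢 together with ∅ and X: { ∅, { s }, { p, s }, { q, r }, X }.
Iteration 1 (2 new):
  { p, q, r }  = ᶜ of { s }
  { q, r, s }  = { q, r } ∪ { s }
  |family| = 7
Iteration 2 adds 1:
  { p }  = ᶜ of { q, r, s }
  |family| = 8
After Iteration 3 the family is unchanged; done.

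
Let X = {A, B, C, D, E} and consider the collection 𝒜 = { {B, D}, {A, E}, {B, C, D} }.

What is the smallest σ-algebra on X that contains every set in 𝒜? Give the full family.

σ(𝒜) (8 sets): { {}, {C}, {A, E}, {B, D}, {A, C, E}, {B, C, D}, {A, B, D, E}, X }

Check:
Begin from { {}, {A, E}, {B, D}, {B, C, D}, X } (that is, 𝒜 plus ∅ and X).
Pass 1 adds 2:
  {A, C, E}  = X∖{B, D}
  {A, B, D, E}  = {A, E} ∪ {B, D}
Pass 2. New:
  {C}  = X∖{A, B, D, E}
After Pass 3 the family is unchanged; done.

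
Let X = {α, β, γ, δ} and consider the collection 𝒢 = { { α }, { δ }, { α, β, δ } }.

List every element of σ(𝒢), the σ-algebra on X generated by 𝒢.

|σ(𝒢)| = 16.  σ(𝒢) = { {  }, { α }, { β }, { γ }, { δ }, { α, β }, { α, γ }, { α, δ }, { β, γ }, { β, δ }, { γ, δ }, { α, β, γ }, { α, β, δ }, { α, γ, δ }, { β, γ, δ }, X }

Check:
Start: 𝒢 ∪ {∅, X} = { {  }, { α }, { δ }, { α, β, δ }, X }.
Round 1 (4 new):
  { γ }  = complement { α, β, δ }
  { α, δ }  = { δ } ∪ { α }
  { α, β, γ }  = complement { δ }
  { β, γ, δ }  = complement { α }
  |family| = 9
Round 2: 4 new —
  { α, γ }  = { γ } ∪ { α }
  { β, γ }  = complement { α, δ }
  { γ, δ }  = { γ } ∪ { δ }
  { α, γ, δ }  = { γ } ∪ { α, δ }
  |family| = 13
Round 3. New:
  { β }  = complement { α, γ, δ }
  { α, β }  = complement { γ, δ }
  { β, δ }  = complement { α, γ }
  |family| = 16
Round 4: stable.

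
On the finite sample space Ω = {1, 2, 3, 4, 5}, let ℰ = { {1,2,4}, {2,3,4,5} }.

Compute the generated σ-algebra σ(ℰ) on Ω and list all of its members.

σ(ℰ) = { {}, {1}, {2,4}, {3,5}, {1,2,4}, {1,3,5}, {2,3,4,5}, Ω }

Derivation:
Initial family (4 sets): { {}, {1,2,4}, {2,3,4,5}, Ω }.
Iteration 1 (2 new):
  {1}  = Ω∖{2,3,4,5}
  {3,5}  = Ω∖{1,2,4}
  [6 total]
Iteration 2 (1 new):
  {1,3,5}  = {3,5} ∪ {1}
  [7 total]
Iteration 3: 1 new —
  {2,4}  = Ω∖{1,3,5}
  [8 total]
Iteration 4 adds nothing — fixpoint reached.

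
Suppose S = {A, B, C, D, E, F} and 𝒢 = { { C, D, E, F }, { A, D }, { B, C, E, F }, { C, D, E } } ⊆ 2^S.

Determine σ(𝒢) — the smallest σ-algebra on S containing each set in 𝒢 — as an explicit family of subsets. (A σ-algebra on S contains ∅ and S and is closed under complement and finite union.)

|σ(𝒢)| = 32.  σ(𝒢) = { ∅, { A }, { B }, { D }, { F }, { A, B }, { A, D }, { A, F }, { B, D }, { B, F }, { C, E }, { D, F }, { A, B, D }, { A, B, F }, { A, C, E }, { A, D, F }, { B, C, E }, { B, D, F }, { C, D, E }, { C, E, F }, { A, B, C, E }, { A, B, D, F }, { A, C, D, E }, { A, C, E, F }, { B, C, D, E }, { B, C, E, F }, { C, D, E, F }, { A, B, C, D, E }, { A, B, C, E, F }, { A, C, D, E, F }, { B, C, D, E, F }, S }

Working:
Begin from { ∅, { A, D }, { C, D, E }, { B, C, E, F }, { C, D, E, F }, S } (that is, 𝒢 plus ∅ and S).
Step 1: +5 →
  { A, B }  = complement { C, D, E, F }
  { A, B, F }  = complement { C, D, E }
  { A, C, D, E }  = { C, D, E } ∪ { A, D }
  { A, C, D, E, F }  = { A, D } ∪ { C, D, E, F }
  { B, C, D, E, F }  = { C, D, E } ∪ { B, C, E, F }
  |family| = 11
Step 2 (7 new):
  { A }  = complement { B, C, D, E, F }
  { B }  = complement { A, C, D, E, F }
  { B, F }  = complement { A, C, D, E }
  { A, B, D }  = { A, B } ∪ { A, D }
  { A, B, D, F }  = { A, D } ∪ { A, B, F }
  { A, B, C, D, E }  = { C, D, E } ∪ { A, B }
  { A, B, C, E, F }  = { A, B } ∪ { B, C, E, F }
  |family| = 18
Step 3: 5 new —
  { D }  = complement { A, B, C, E, F }
  { F }  = complement { A, B, C, D, E }
  { C, E }  = complement { A, B, D, F }
  { C, E, F }  = complement { A, B, D }
  { B, C, D, E }  = { C, D, E } ∪ { B }
  |family| = 23
Step 4: 9 new —
  { A, F }  = complement { B, C, D, E }
  { B, D }  = { B } ∪ { D }
  { D, F }  = { F } ∪ { D }
  { A, C, E }  = { A } ∪ { C, E }
  { A, D, F }  = { F } ∪ { A, D }
  { B, C, E }  = { B } ∪ { C, E }
  { B, D, F }  = { B, F } ∪ { D }
  { A, B, C, E }  = { A, B } ∪ { C, E }
  { A, C, E, F }  = { A } ∪ { C, E, F }
  |family| = 32
Step 5: no new sets; the family is a σ-algebra.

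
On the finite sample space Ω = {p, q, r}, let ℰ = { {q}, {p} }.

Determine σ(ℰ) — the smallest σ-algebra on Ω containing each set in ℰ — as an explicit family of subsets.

Begin from { ∅, {p}, {q}, Ω } (that is, ℰ plus ∅ and Ω).
Step 1: 3 new —
  {p, q}  = {q} ∪ {p}
  {p, r}  = Ω∖{q}
  {q, r}  = Ω∖{p}
  |family| = 7
Step 2: +1 →
  {r}  = Ω∖{p, q}
  |family| = 8
Step 3: already closed under ᶜ and ∪.

σ(ℰ) = { ∅, {p}, {q}, {r}, {p, q}, {p, r}, {q, r}, Ω }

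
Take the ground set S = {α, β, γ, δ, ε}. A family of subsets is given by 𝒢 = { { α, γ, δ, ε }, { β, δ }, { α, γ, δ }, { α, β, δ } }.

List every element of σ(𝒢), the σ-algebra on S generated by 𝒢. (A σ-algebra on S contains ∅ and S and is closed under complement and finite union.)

σ(𝒢) = { {}, { α }, { β }, { γ }, { δ }, { ε }, { α, β }, { α, γ }, { α, δ }, { α, ε }, { β, γ }, { β, δ }, { β, ε }, { γ, δ }, { γ, ε }, { δ, ε }, { α, β, γ }, { α, β, δ }, { α, β, ε }, { α, γ, δ }, { α, γ, ε }, { α, δ, ε }, { β, γ, δ }, { β, γ, ε }, { β, δ, ε }, { γ, δ, ε }, { α, β, γ, δ }, { α, β, γ, ε }, { α, β, δ, ε }, { α, γ, δ, ε }, { β, γ, δ, ε }, S }

Trace:
Take S₀ = 𝒢 ∪ {∅, S} = { {}, { β, δ }, { α, β, δ }, { α, γ, δ }, { α, γ, δ, ε }, S }.
Round 1 (5 new):
  { β }  = ᶜ of { α, γ, δ, ε }
  { β, ε }  = ᶜ of { α, γ, δ }
  { γ, ε }  = ᶜ of { α, β, δ }
  { α, γ, ε }  = ᶜ of { β, δ }
  { α, β, γ, δ }  = { α, γ, δ } ∪ { α, β, δ }
  (now 11)
Round 2. New:
  { ε }  = ᶜ of { α, β, γ, δ }
  { β, γ, ε }  = { β, ε } ∪ { γ, ε }
  { β, δ, ε }  = { β, ε } ∪ { β, δ }
  { α, β, γ, ε }  = { β, ε } ∪ { α, γ, ε }
  { α, β, δ, ε }  = { β, ε } ∪ { α, β, δ }
  { β, γ, δ, ε }  = { γ, ε } ∪ { β, δ }
  (now 17)
Round 3: 5 new —
  { α }  = ᶜ of { β, γ, δ, ε }
  { γ }  = ᶜ of { α, β, δ, ε }
  { δ }  = ᶜ of { α, β, γ, ε }
  { α, γ }  = ᶜ of { β, δ, ε }
  { α, δ }  = ᶜ of { β, γ, ε }
  (now 22)
Round 4: +10 →
  { α, β }  = { β } ∪ { α }
  { α, ε }  = { ε } ∪ { α }
  { β, γ }  = { β } ∪ { γ }
  { γ, δ }  = { γ } ∪ { δ }
  { δ, ε }  = { ε } ∪ { δ }
  { α, β, γ }  = { β } ∪ { α, γ }
  { α, β, ε }  = { β, ε } ∪ { α }
  { α, δ, ε }  = { ε } ∪ { α, δ }
  { β, γ, δ }  = { γ } ∪ { β, δ }
  { γ, δ, ε }  = { δ } ∪ { γ, ε }
  (now 32)
Round 5: closed — nothing new.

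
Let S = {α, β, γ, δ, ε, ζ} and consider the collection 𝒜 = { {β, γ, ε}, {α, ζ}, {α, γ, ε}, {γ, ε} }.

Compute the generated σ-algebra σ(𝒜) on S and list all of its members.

σ(𝒜) = { {}, {α}, {β}, {δ}, {ζ}, {α, β}, {α, δ}, {α, ζ}, {β, δ}, {β, ζ}, {γ, ε}, {δ, ζ}, {α, β, δ}, {α, β, ζ}, {α, γ, ε}, {α, δ, ζ}, {β, γ, ε}, {β, δ, ζ}, {γ, δ, ε}, {γ, ε, ζ}, {α, β, γ, ε}, {α, β, δ, ζ}, {α, γ, δ, ε}, {α, γ, ε, ζ}, {β, γ, δ, ε}, {β, γ, ε, ζ}, {γ, δ, ε, ζ}, {α, β, γ, δ, ε}, {α, β, γ, ε, ζ}, {α, γ, δ, ε, ζ}, {β, γ, δ, ε, ζ}, S }

Derivation:
Initial family (6 sets): { {}, {α, ζ}, {γ, ε}, {α, γ, ε}, {β, γ, ε}, S }.
Step 1. New:
  {α, δ, ζ}  = {β, γ, ε}ᶜ
  {β, δ, ζ}  = {α, γ, ε}ᶜ
  {α, β, γ, ε}  = {β, γ, ε} ∪ {α, γ, ε}
  {α, β, δ, ζ}  = {γ, ε}ᶜ
  {α, γ, ε, ζ}  = {α, ζ} ∪ {α, γ, ε}
  {β, γ, δ, ε}  = {α, ζ}ᶜ
  {α, β, γ, ε, ζ}  = {β, γ, ε} ∪ {α, ζ}
  (now 13)
Step 2 adds 6:
  {δ}  = {α, β, γ, ε, ζ}ᶜ
  {β, δ}  = {α, γ, ε, ζ}ᶜ
  {δ, ζ}  = {α, β, γ, ε}ᶜ
  {α, β, γ, δ, ε}  = {α, γ, ε} ∪ {β, γ, δ, ε}
  {α, γ, δ, ε, ζ}  = {α, γ, ε, ζ} ∪ {α, δ, ζ}
  {β, γ, δ, ε, ζ}  = {β, δ, ζ} ∪ {β, γ, δ, ε}
  (now 19)
Step 3: 6 new —
  {α}  = {β, γ, δ, ε, ζ}ᶜ
  {β}  = {α, γ, δ, ε, ζ}ᶜ
  {ζ}  = {α, β, γ, δ, ε}ᶜ
  {γ, δ, ε}  = {γ, ε} ∪ {δ}
  {α, γ, δ, ε}  = {α, γ, ε} ∪ {δ}
  {γ, δ, ε, ζ}  = {γ, ε} ∪ {δ, ζ}
  (now 25)
Step 4. New:
  {α, β}  = {γ, δ, ε, ζ}ᶜ
  {α, δ}  = {α} ∪ {δ}
  {β, ζ}  = {α, γ, δ, ε}ᶜ
  {α, β, δ}  = {α} ∪ {β, δ}
  {α, β, ζ}  = {γ, δ, ε}ᶜ
  {γ, ε, ζ}  = {ζ} ∪ {γ, ε}
  {β, γ, ε, ζ}  = {ζ} ∪ {β, γ, ε}
  (now 32)
Step 5: stable.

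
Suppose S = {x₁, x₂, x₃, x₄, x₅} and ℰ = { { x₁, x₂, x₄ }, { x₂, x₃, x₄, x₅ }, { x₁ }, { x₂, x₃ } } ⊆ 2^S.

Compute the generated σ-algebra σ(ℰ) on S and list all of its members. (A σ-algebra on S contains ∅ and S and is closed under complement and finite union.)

σ(ℰ) (32 sets): { {}, { x₁ }, { x₂ }, { x₃ }, { x₄ }, { x₅ }, { x₁, x₂ }, { x₁, x₃ }, { x₁, x₄ }, { x₁, x₅ }, { x₂, x₃ }, { x₂, x₄ }, { x₂, x₅ }, { x₃, x₄ }, { x₃, x₅ }, { x₄, x₅ }, { x₁, x₂, x₃ }, { x₁, x₂, x₄ }, { x₁, x₂, x₅ }, { x₁, x₃, x₄ }, { x₁, x₃, x₅ }, { x₁, x₄, x₅ }, { x₂, x₃, x₄ }, { x₂, x₃, x₅ }, { x₂, x₄, x₅ }, { x₃, x₄, x₅ }, { x₁, x₂, x₃, x₄ }, { x₁, x₂, x₃, x₅ }, { x₁, x₂, x₄, x₅ }, { x₁, x₃, x₄, x₅ }, { x₂, x₃, x₄, x₅ }, S }

Trace:
Take S₀ = ℰ ∪ {∅, S} = { {}, { x₁ }, { x₂, x₃ }, { x₁, x₂, x₄ }, { x₂, x₃, x₄, x₅ }, S }.
Step 1: 4 new —
  { x₃, x₅ }  = { x₁, x₂, x₄ }ᶜ
  { x₁, x₂, x₃ }  = { x₂, x₃ } ∪ { x₁ }
  { x₁, x₄, x₅ }  = { x₂, x₃ }ᶜ
  { x₁, x₂, x₃, x₄ }  = { x₂, x₃ } ∪ { x₁, x₂, x₄ }
  |family| = 10
Step 2: +7 →
  { x₅ }  = { x₁, x₂, x₃, x₄ }ᶜ
  { x₄, x₅ }  = { x₁, x₂, x₃ }ᶜ
  { x₁, x₃, x₅ }  = { x₃, x₅ } ∪ { x₁ }
  { x₂, x₃, x₅ }  = { x₂, x₃ } ∪ { x₃, x₅ }
  { x₁, x₂, x₃, x₅ }  = { x₁, x₂, x₃ } ∪ { x₃, x₅ }
  { x₁, x₂, x₄, x₅ }  = { x₁, x₄, x₅ } ∪ { x₁, x₂, x₄ }
  { x₁, x₃, x₄, x₅ }  = { x₁, x₄, x₅ } ∪ { x₃, x₅ }
  |family| = 17
Step 3 (7 new):
  { x₂ }  = { x₁, x₃, x₄, x₅ }ᶜ
  { x₃ }  = { x₁, x₂, x₄, x₅ }ᶜ
  { x₄ }  = { x₁, x₂, x₃, x₅ }ᶜ
  { x₁, x₄ }  = { x₂, x₃, x₅ }ᶜ
  { x₁, x₅ }  = { x₅ } ∪ { x₁ }
  { x₂, x₄ }  = { x₁, x₃, x₅ }ᶜ
  { x₃, x₄, x₅ }  = { x₄, x₅ } ∪ { x₃, x₅ }
  |family| = 24
Step 4: +8 →
  { x₁, x₂ }  = { x₃, x₄, x₅ }ᶜ
  { x₁, x₃ }  = { x₃ } ∪ { x₁ }
  { x₂, x₅ }  = { x₂ } ∪ { x₅ }
  { x₃, x₄ }  = { x₃ } ∪ { x₄ }
  { x₁, x₂, x₅ }  = { x₂ } ∪ { x₁, x₅ }
  { x₁, x₃, x₄ }  = { x₃ } ∪ { x₁, x₄ }
  { x₂, x₃, x₄ }  = { x₁, x₅ }ᶜ
  { x₂, x₄, x₅ }  = { x₂ } ∪ { x₄, x₅ }
  |family| = 32
Step 5: no new sets; the family is a σ-algebra.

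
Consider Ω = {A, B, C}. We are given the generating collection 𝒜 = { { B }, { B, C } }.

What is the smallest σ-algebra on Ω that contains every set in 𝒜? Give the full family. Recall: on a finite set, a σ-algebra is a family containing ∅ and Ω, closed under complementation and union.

Start: 𝒜 ∪ {∅, Ω} = { ∅, { B }, { B, C }, Ω }.
Iteration 1: +2 →
  { A }  = Ω∖{ B, C }
  { A, C }  = Ω∖{ B }
  — 6 sets.
Iteration 2 adds 1:
  { A, B }  = { B } ∪ { A }
  — 7 sets.
Iteration 3 adds 1:
  { C }  = Ω∖{ A, B }
  — 8 sets.
After Iteration 4 the family is unchanged; done.

Hence σ(𝒜) has 8 members: { ∅, { A }, { B }, { C }, { A, B }, { A, C }, { B, C }, Ω }.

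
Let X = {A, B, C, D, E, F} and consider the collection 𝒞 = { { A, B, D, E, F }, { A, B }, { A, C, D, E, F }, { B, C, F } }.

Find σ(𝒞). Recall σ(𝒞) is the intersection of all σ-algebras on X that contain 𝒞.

Initial family (6 sets): { ∅, { A, B }, { B, C, F }, { A, B, D, E, F }, { A, C, D, E, F }, X }.
Round 1. New:
  { B }  = X∖{ A, C, D, E, F }
  { C }  = X∖{ A, B, D, E, F }
  { A, D, E }  = X∖{ B, C, F }
  { A, B, C, F }  = { A, B } ∪ { B, C, F }
  { C, D, E, F }  = X∖{ A, B }
  — 11 sets.
Round 2. New:
  { B, C }  = { B } ∪ { C }
  { D, E }  = X∖{ A, B, C, F }
  { A, B, C }  = { A, B } ∪ { C }
  { A, B, D, E }  = { A, D, E } ∪ { A, B }
  { A, C, D, E }  = { A, D, E } ∪ { C }
  { B, C, D, E, F }  = { C, D, E, F } ∪ { B, C, F }
  — 17 sets.
Round 3. New:
  { A }  = X∖{ B, C, D, E, F }
  { B, F }  = X∖{ A, C, D, E }
  { C, F }  = X∖{ A, B, D, E }
  { B, D, E }  = { D, E } ∪ { B }
  { C, D, E }  = { C } ∪ { D, E }
  { D, E, F }  = X∖{ A, B, C }
  { A, D, E, F }  = X∖{ B, C }
  { B, C, D, E }  = { D, E } ∪ { B, C }
  { A, B, C, D, E }  = { A, D, E } ∪ { A, B, C }
  — 26 sets.
Round 4. New:
  { F }  = X∖{ A, B, C, D, E }
  { A, C }  = { C } ∪ { A }
  { A, F }  = X∖{ B, C, D, E }
  { A, B, F }  = X∖{ C, D, E }
  { A, C, F }  = X∖{ B, D, E }
  { B, D, E, F }  = { B } ∪ { D, E, F }
  — 32 sets.
Round 5: no new sets; the family is a σ-algebra.

|σ(𝒞)| = 32.  σ(𝒞) = { ∅, { A }, { B }, { C }, { F }, { A, B }, { A, C }, { A, F }, { B, C }, { B, F }, { C, F }, { D, E }, { A, B, C }, { A, B, F }, { A, C, F }, { A, D, E }, { B, C, F }, { B, D, E }, { C, D, E }, { D, E, F }, { A, B, C, F }, { A, B, D, E }, { A, C, D, E }, { A, D, E, F }, { B, C, D, E }, { B, D, E, F }, { C, D, E, F }, { A, B, C, D, E }, { A, B, D, E, F }, { A, C, D, E, F }, { B, C, D, E, F }, X }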